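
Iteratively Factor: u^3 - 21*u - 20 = (u + 4)*(u^2 - 4*u - 5) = (u - 5)*(u + 4)*(u + 1)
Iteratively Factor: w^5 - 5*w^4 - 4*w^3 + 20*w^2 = (w)*(w^4 - 5*w^3 - 4*w^2 + 20*w) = w*(w + 2)*(w^3 - 7*w^2 + 10*w) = w^2*(w + 2)*(w^2 - 7*w + 10) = w^2*(w - 5)*(w + 2)*(w - 2)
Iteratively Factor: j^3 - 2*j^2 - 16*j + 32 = (j - 4)*(j^2 + 2*j - 8) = (j - 4)*(j + 4)*(j - 2)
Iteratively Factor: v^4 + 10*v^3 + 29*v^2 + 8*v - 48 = (v + 4)*(v^3 + 6*v^2 + 5*v - 12) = (v - 1)*(v + 4)*(v^2 + 7*v + 12) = (v - 1)*(v + 3)*(v + 4)*(v + 4)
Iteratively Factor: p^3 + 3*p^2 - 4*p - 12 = (p - 2)*(p^2 + 5*p + 6) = (p - 2)*(p + 3)*(p + 2)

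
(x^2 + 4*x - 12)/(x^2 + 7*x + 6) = (x - 2)/(x + 1)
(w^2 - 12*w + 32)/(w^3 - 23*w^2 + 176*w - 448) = (w - 4)/(w^2 - 15*w + 56)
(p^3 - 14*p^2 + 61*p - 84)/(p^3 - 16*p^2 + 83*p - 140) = (p - 3)/(p - 5)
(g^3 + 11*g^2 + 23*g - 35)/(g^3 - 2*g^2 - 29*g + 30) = (g + 7)/(g - 6)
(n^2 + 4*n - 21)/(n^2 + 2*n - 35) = (n - 3)/(n - 5)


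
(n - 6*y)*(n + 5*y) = n^2 - n*y - 30*y^2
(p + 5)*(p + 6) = p^2 + 11*p + 30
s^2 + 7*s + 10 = (s + 2)*(s + 5)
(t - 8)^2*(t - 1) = t^3 - 17*t^2 + 80*t - 64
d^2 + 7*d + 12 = (d + 3)*(d + 4)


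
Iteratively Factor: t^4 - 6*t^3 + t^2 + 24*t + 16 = (t - 4)*(t^3 - 2*t^2 - 7*t - 4) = (t - 4)*(t + 1)*(t^2 - 3*t - 4) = (t - 4)^2*(t + 1)*(t + 1)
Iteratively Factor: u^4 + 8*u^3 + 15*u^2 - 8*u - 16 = (u + 1)*(u^3 + 7*u^2 + 8*u - 16) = (u + 1)*(u + 4)*(u^2 + 3*u - 4) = (u + 1)*(u + 4)^2*(u - 1)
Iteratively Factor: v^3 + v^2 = (v + 1)*(v^2) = v*(v + 1)*(v)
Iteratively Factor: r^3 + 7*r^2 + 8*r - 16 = (r + 4)*(r^2 + 3*r - 4) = (r + 4)^2*(r - 1)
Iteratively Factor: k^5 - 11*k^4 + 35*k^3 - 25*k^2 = (k - 5)*(k^4 - 6*k^3 + 5*k^2) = (k - 5)*(k - 1)*(k^3 - 5*k^2) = k*(k - 5)*(k - 1)*(k^2 - 5*k) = k*(k - 5)^2*(k - 1)*(k)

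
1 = 1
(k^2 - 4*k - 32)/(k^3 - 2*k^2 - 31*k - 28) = (k - 8)/(k^2 - 6*k - 7)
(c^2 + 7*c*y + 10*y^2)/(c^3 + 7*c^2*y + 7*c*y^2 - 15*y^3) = (-c - 2*y)/(-c^2 - 2*c*y + 3*y^2)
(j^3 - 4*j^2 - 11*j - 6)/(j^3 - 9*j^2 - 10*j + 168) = (j^2 + 2*j + 1)/(j^2 - 3*j - 28)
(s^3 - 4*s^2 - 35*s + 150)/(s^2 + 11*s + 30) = (s^2 - 10*s + 25)/(s + 5)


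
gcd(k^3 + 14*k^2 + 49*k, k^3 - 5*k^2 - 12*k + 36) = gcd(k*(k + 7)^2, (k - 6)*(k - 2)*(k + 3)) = 1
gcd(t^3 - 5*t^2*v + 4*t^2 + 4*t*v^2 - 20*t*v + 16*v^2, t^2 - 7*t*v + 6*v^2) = t - v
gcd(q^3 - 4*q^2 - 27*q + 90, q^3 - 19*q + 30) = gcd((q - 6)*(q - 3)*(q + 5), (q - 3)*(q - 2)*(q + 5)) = q^2 + 2*q - 15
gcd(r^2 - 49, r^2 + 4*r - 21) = r + 7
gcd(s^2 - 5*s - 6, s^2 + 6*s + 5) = s + 1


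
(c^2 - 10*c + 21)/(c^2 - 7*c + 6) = (c^2 - 10*c + 21)/(c^2 - 7*c + 6)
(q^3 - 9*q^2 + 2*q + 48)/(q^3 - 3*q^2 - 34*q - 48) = (q - 3)/(q + 3)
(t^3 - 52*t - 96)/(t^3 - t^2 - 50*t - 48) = (t + 2)/(t + 1)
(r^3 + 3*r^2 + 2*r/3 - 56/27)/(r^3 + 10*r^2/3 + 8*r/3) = (9*r^2 + 15*r - 14)/(9*r*(r + 2))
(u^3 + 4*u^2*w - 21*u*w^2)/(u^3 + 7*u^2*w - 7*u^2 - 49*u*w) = (u - 3*w)/(u - 7)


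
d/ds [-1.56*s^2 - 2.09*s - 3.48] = -3.12*s - 2.09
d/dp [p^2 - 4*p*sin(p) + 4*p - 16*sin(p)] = -4*p*cos(p) + 2*p - 4*sin(p) - 16*cos(p) + 4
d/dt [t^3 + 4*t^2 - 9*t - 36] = 3*t^2 + 8*t - 9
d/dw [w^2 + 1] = 2*w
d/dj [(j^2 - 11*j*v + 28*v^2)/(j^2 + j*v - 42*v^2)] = 2*v*(6*j^2 - 70*j*v + 217*v^2)/(j^4 + 2*j^3*v - 83*j^2*v^2 - 84*j*v^3 + 1764*v^4)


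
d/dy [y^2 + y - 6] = 2*y + 1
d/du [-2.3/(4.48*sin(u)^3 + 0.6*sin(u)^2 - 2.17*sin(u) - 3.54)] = (30.912*sin(u)^2 + 2.76*sin(u) - 4.991)*cos(u)/(4.48*sin(u)^3 + 0.6*sin(u)^2 - 2.17*sin(u) - 3.54)^2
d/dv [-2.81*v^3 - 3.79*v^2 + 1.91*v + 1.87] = -8.43*v^2 - 7.58*v + 1.91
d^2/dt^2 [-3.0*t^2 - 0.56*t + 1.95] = -6.00000000000000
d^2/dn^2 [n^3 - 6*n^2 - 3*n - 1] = 6*n - 12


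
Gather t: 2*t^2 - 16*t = 2*t^2 - 16*t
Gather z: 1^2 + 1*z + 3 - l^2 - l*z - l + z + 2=-l^2 - l + z*(2 - l) + 6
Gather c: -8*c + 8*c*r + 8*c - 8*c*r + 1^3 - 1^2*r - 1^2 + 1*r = 0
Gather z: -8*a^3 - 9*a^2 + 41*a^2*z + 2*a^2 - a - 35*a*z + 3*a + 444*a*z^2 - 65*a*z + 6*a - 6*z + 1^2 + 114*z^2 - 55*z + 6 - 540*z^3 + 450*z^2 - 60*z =-8*a^3 - 7*a^2 + 8*a - 540*z^3 + z^2*(444*a + 564) + z*(41*a^2 - 100*a - 121) + 7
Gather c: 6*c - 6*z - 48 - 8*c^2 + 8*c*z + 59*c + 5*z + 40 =-8*c^2 + c*(8*z + 65) - z - 8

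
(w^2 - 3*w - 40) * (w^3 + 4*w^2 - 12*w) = w^5 + w^4 - 64*w^3 - 124*w^2 + 480*w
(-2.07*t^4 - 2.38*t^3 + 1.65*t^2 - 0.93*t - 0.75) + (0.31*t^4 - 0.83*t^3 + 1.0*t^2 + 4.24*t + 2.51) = -1.76*t^4 - 3.21*t^3 + 2.65*t^2 + 3.31*t + 1.76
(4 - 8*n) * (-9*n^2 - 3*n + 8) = 72*n^3 - 12*n^2 - 76*n + 32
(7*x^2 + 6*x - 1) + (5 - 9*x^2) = -2*x^2 + 6*x + 4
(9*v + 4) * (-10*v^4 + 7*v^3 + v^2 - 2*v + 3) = -90*v^5 + 23*v^4 + 37*v^3 - 14*v^2 + 19*v + 12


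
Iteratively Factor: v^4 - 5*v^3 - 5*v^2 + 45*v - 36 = (v - 3)*(v^3 - 2*v^2 - 11*v + 12) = (v - 3)*(v + 3)*(v^2 - 5*v + 4) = (v - 3)*(v - 1)*(v + 3)*(v - 4)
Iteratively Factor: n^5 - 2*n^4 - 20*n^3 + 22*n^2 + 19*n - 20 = (n - 1)*(n^4 - n^3 - 21*n^2 + n + 20) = (n - 1)^2*(n^3 - 21*n - 20) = (n - 1)^2*(n + 4)*(n^2 - 4*n - 5) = (n - 5)*(n - 1)^2*(n + 4)*(n + 1)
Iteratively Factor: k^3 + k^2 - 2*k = (k)*(k^2 + k - 2) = k*(k - 1)*(k + 2)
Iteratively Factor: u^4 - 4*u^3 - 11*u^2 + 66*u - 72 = (u - 2)*(u^3 - 2*u^2 - 15*u + 36) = (u - 2)*(u + 4)*(u^2 - 6*u + 9) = (u - 3)*(u - 2)*(u + 4)*(u - 3)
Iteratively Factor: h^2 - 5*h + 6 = (h - 2)*(h - 3)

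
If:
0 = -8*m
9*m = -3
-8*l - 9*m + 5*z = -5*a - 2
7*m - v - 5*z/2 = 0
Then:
No Solution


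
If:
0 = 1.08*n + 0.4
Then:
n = -0.37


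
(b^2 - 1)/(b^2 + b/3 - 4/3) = 3*(b + 1)/(3*b + 4)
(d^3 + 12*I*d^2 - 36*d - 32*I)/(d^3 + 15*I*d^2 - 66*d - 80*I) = (d + 2*I)/(d + 5*I)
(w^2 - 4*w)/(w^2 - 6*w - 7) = w*(4 - w)/(-w^2 + 6*w + 7)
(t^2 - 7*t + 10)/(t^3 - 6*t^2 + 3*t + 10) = 1/(t + 1)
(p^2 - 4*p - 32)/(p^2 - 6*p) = (p^2 - 4*p - 32)/(p*(p - 6))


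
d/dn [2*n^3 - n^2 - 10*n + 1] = 6*n^2 - 2*n - 10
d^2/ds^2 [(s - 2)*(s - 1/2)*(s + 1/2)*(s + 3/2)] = 12*s^2 - 3*s - 13/2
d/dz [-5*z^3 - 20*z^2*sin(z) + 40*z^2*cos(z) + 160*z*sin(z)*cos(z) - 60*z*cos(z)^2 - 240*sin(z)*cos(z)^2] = -40*z^2*sin(z) - 20*z^2*cos(z) - 15*z^2 - 40*z*sin(z) + 60*z*sin(2*z) + 80*z*cos(z) + 160*z*cos(2*z) + 80*sin(2*z) - 60*cos(z) - 30*cos(2*z) - 180*cos(3*z) - 30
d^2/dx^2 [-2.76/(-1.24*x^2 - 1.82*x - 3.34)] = (-8.487552*x^2 - 12.457536*x + 2.76*(2.48*x + 1.82)*(4.96*x + 3.64) - 22.861632)/(1.24*x^2 + 1.82*x + 3.34)^3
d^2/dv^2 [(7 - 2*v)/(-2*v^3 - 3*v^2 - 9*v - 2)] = 6*(8*v^5 - 44*v^4 - 118*v^3 - 205*v^2 - 173*v - 187)/(8*v^9 + 36*v^8 + 162*v^7 + 375*v^6 + 801*v^5 + 999*v^4 + 1077*v^3 + 522*v^2 + 108*v + 8)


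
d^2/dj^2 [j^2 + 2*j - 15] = 2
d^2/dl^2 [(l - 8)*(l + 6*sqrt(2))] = 2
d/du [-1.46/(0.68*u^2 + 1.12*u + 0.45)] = (1.9856*u + 1.6352)/(0.68*u^2 + 1.12*u + 0.45)^2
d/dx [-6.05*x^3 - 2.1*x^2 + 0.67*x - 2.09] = -18.15*x^2 - 4.2*x + 0.67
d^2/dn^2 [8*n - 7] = 0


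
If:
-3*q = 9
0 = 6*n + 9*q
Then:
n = 9/2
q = -3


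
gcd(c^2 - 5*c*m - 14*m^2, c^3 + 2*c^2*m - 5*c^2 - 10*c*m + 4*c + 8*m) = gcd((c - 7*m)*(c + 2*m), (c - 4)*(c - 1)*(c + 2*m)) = c + 2*m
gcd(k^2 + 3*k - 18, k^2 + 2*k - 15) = k - 3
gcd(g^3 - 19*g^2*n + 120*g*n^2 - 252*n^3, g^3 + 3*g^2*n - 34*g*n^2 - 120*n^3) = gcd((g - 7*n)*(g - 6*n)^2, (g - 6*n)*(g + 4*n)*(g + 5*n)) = g - 6*n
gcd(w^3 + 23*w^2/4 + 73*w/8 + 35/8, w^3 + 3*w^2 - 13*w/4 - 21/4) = w^2 + 9*w/2 + 7/2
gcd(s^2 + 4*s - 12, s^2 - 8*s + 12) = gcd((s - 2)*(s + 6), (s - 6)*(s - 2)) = s - 2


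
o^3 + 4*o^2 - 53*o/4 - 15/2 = (o - 5/2)*(o + 1/2)*(o + 6)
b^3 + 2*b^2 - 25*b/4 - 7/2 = (b - 2)*(b + 1/2)*(b + 7/2)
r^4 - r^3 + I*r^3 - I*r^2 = r^2*(r - 1)*(r + I)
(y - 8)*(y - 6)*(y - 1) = y^3 - 15*y^2 + 62*y - 48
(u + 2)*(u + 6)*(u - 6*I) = u^3 + 8*u^2 - 6*I*u^2 + 12*u - 48*I*u - 72*I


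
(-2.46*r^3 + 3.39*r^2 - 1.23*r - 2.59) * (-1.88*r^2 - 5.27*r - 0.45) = 4.6248*r^5 + 6.591*r^4 - 14.4459*r^3 + 9.8258*r^2 + 14.2028*r + 1.1655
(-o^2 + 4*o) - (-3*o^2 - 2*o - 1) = 2*o^2 + 6*o + 1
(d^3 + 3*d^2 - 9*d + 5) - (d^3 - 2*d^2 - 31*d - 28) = 5*d^2 + 22*d + 33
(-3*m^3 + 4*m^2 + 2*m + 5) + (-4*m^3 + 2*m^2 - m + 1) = -7*m^3 + 6*m^2 + m + 6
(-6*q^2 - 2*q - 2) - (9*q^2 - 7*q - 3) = -15*q^2 + 5*q + 1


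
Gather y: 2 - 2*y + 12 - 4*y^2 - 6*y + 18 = -4*y^2 - 8*y + 32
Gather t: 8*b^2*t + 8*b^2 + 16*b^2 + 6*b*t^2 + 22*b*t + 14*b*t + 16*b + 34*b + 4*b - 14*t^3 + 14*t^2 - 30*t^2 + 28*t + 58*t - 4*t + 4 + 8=24*b^2 + 54*b - 14*t^3 + t^2*(6*b - 16) + t*(8*b^2 + 36*b + 82) + 12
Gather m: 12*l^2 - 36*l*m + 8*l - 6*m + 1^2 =12*l^2 + 8*l + m*(-36*l - 6) + 1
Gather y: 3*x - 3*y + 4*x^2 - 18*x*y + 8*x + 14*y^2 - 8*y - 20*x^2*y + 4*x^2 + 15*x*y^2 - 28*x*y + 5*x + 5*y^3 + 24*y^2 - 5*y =8*x^2 + 16*x + 5*y^3 + y^2*(15*x + 38) + y*(-20*x^2 - 46*x - 16)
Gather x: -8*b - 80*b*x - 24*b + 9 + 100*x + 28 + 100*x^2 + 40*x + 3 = -32*b + 100*x^2 + x*(140 - 80*b) + 40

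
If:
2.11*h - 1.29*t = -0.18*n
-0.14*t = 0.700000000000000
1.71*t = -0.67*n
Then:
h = -4.15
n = 12.76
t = -5.00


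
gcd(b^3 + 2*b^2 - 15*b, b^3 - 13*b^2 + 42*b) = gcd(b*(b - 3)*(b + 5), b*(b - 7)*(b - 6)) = b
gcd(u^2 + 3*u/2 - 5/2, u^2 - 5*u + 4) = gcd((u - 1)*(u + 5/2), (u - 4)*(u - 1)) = u - 1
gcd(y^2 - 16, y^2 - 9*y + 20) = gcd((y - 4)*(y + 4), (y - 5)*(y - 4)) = y - 4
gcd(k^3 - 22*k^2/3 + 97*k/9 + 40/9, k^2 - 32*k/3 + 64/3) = k - 8/3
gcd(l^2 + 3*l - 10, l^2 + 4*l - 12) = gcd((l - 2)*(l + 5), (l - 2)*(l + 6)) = l - 2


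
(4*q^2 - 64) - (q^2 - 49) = 3*q^2 - 15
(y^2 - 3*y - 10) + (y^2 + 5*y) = 2*y^2 + 2*y - 10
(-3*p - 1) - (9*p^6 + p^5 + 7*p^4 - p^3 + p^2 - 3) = -9*p^6 - p^5 - 7*p^4 + p^3 - p^2 - 3*p + 2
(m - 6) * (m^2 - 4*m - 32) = m^3 - 10*m^2 - 8*m + 192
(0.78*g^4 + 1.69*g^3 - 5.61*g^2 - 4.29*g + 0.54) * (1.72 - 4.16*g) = -3.2448*g^5 - 5.6888*g^4 + 26.2444*g^3 + 8.1972*g^2 - 9.6252*g + 0.9288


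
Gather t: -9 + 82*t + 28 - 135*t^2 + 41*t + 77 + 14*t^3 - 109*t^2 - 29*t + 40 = 14*t^3 - 244*t^2 + 94*t + 136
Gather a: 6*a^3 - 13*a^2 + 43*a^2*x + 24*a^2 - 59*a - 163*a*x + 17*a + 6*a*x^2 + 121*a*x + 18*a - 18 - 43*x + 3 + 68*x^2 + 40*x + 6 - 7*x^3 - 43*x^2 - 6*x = 6*a^3 + a^2*(43*x + 11) + a*(6*x^2 - 42*x - 24) - 7*x^3 + 25*x^2 - 9*x - 9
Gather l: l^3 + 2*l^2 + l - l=l^3 + 2*l^2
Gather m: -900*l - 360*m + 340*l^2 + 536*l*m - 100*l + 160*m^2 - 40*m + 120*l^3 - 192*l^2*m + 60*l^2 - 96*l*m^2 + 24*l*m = 120*l^3 + 400*l^2 - 1000*l + m^2*(160 - 96*l) + m*(-192*l^2 + 560*l - 400)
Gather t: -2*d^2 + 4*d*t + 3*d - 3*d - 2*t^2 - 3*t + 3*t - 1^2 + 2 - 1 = -2*d^2 + 4*d*t - 2*t^2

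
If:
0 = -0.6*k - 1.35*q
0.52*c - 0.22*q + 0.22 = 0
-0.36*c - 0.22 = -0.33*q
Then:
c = -0.26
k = -0.86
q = 0.38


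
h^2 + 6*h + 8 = (h + 2)*(h + 4)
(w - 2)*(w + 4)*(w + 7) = w^3 + 9*w^2 + 6*w - 56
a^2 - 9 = (a - 3)*(a + 3)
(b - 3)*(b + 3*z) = b^2 + 3*b*z - 3*b - 9*z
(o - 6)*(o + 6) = o^2 - 36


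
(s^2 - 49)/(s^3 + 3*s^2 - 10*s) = (s^2 - 49)/(s*(s^2 + 3*s - 10))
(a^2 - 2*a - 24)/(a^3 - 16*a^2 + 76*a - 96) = (a + 4)/(a^2 - 10*a + 16)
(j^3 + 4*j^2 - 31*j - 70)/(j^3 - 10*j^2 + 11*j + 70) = (j + 7)/(j - 7)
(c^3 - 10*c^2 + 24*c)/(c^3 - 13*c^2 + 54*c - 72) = c/(c - 3)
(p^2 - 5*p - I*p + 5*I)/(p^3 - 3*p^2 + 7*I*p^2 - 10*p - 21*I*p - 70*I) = (p - I)/(p^2 + p*(2 + 7*I) + 14*I)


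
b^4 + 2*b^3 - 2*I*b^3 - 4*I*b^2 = b^2*(b + 2)*(b - 2*I)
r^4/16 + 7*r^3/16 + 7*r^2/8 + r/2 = r*(r/4 + 1/2)*(r/4 + 1)*(r + 1)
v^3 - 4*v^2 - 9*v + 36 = (v - 4)*(v - 3)*(v + 3)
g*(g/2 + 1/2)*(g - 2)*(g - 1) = g^4/2 - g^3 - g^2/2 + g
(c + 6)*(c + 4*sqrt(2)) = c^2 + 4*sqrt(2)*c + 6*c + 24*sqrt(2)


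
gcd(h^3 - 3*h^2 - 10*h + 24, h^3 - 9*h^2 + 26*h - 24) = h^2 - 6*h + 8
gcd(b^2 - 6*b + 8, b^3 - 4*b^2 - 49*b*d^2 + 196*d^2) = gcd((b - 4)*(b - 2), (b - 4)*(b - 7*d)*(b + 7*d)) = b - 4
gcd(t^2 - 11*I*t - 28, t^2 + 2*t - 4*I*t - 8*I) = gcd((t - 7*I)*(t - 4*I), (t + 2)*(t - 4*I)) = t - 4*I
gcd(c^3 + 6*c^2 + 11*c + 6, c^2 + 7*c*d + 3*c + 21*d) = c + 3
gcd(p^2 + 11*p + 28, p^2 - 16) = p + 4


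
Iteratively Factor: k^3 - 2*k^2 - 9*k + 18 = (k - 3)*(k^2 + k - 6) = (k - 3)*(k - 2)*(k + 3)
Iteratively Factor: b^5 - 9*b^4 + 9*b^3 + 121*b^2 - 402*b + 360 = (b - 2)*(b^4 - 7*b^3 - 5*b^2 + 111*b - 180) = (b - 5)*(b - 2)*(b^3 - 2*b^2 - 15*b + 36) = (b - 5)*(b - 3)*(b - 2)*(b^2 + b - 12) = (b - 5)*(b - 3)*(b - 2)*(b + 4)*(b - 3)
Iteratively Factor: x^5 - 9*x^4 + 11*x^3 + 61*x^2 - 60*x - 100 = (x - 2)*(x^4 - 7*x^3 - 3*x^2 + 55*x + 50) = (x - 5)*(x - 2)*(x^3 - 2*x^2 - 13*x - 10) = (x - 5)*(x - 2)*(x + 1)*(x^2 - 3*x - 10) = (x - 5)^2*(x - 2)*(x + 1)*(x + 2)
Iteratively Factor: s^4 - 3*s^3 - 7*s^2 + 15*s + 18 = (s - 3)*(s^3 - 7*s - 6) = (s - 3)*(s + 1)*(s^2 - s - 6) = (s - 3)^2*(s + 1)*(s + 2)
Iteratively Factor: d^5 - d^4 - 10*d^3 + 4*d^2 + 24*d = (d)*(d^4 - d^3 - 10*d^2 + 4*d + 24) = d*(d + 2)*(d^3 - 3*d^2 - 4*d + 12) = d*(d + 2)^2*(d^2 - 5*d + 6) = d*(d - 2)*(d + 2)^2*(d - 3)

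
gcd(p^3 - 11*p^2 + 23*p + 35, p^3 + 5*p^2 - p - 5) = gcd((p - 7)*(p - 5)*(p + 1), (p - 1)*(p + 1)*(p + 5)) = p + 1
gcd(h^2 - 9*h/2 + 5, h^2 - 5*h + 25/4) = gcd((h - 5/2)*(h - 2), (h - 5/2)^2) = h - 5/2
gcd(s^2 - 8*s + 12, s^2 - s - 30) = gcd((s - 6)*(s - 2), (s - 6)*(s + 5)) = s - 6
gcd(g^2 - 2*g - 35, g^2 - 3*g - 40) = g + 5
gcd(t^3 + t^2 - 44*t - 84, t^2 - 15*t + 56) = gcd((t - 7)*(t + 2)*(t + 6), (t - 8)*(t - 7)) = t - 7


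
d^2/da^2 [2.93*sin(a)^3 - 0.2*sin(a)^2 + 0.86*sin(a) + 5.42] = -3.0575*sin(a) + 6.5925*sin(3*a) - 0.4*cos(2*a)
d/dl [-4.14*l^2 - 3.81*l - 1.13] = -8.28*l - 3.81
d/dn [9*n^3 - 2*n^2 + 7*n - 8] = 27*n^2 - 4*n + 7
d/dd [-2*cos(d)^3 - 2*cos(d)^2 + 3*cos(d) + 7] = (4*cos(d) + 3*cos(2*d))*sin(d)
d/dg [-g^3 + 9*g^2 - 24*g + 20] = -3*g^2 + 18*g - 24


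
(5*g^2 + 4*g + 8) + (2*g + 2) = 5*g^2 + 6*g + 10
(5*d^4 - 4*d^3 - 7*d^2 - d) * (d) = 5*d^5 - 4*d^4 - 7*d^3 - d^2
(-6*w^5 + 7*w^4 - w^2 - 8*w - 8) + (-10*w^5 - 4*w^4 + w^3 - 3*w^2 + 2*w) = -16*w^5 + 3*w^4 + w^3 - 4*w^2 - 6*w - 8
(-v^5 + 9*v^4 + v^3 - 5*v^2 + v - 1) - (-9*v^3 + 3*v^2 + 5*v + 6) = -v^5 + 9*v^4 + 10*v^3 - 8*v^2 - 4*v - 7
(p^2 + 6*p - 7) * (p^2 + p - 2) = p^4 + 7*p^3 - 3*p^2 - 19*p + 14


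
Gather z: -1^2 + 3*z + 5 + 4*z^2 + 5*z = 4*z^2 + 8*z + 4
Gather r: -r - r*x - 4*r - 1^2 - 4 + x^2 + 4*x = r*(-x - 5) + x^2 + 4*x - 5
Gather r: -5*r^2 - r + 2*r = -5*r^2 + r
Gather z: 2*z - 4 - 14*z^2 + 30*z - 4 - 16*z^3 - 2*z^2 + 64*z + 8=-16*z^3 - 16*z^2 + 96*z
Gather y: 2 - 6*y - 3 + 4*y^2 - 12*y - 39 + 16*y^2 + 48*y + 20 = 20*y^2 + 30*y - 20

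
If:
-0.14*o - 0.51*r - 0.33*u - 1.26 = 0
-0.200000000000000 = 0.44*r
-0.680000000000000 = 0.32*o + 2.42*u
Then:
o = -9.71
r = -0.45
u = 1.00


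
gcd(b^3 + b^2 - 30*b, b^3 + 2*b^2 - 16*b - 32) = 1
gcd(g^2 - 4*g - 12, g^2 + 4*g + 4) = g + 2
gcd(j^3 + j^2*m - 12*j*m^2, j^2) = j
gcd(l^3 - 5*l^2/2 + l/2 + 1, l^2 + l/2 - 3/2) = l - 1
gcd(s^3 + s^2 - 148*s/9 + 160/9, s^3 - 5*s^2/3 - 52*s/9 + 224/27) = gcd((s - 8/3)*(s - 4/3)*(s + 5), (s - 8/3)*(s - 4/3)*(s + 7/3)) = s^2 - 4*s + 32/9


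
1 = 1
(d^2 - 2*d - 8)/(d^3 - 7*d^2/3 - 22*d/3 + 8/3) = 3/(3*d - 1)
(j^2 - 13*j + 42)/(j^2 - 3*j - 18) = (j - 7)/(j + 3)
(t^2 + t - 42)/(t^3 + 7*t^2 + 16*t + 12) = (t^2 + t - 42)/(t^3 + 7*t^2 + 16*t + 12)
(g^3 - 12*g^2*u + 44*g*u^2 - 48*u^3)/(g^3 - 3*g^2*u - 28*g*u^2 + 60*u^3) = (g - 4*u)/(g + 5*u)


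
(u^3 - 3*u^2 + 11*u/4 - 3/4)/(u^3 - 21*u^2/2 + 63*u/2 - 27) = (2*u^2 - 3*u + 1)/(2*(u^2 - 9*u + 18))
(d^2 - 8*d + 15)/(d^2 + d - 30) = (d - 3)/(d + 6)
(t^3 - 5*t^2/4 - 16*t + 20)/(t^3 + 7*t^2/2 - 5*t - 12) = (4*t^2 - 21*t + 20)/(2*(2*t^2 - t - 6))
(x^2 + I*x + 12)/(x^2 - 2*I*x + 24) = (x - 3*I)/(x - 6*I)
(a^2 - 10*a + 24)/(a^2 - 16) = (a - 6)/(a + 4)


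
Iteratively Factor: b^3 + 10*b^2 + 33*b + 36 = (b + 4)*(b^2 + 6*b + 9) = (b + 3)*(b + 4)*(b + 3)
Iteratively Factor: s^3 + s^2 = (s + 1)*(s^2) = s*(s + 1)*(s)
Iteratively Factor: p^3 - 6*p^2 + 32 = (p - 4)*(p^2 - 2*p - 8) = (p - 4)^2*(p + 2)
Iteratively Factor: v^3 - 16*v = (v + 4)*(v^2 - 4*v) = v*(v + 4)*(v - 4)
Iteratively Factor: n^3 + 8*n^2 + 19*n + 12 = (n + 4)*(n^2 + 4*n + 3) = (n + 1)*(n + 4)*(n + 3)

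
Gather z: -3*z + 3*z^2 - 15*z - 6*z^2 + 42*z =-3*z^2 + 24*z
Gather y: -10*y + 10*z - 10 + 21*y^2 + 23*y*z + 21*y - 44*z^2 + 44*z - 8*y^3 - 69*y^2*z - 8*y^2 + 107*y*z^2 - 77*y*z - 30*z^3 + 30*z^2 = -8*y^3 + y^2*(13 - 69*z) + y*(107*z^2 - 54*z + 11) - 30*z^3 - 14*z^2 + 54*z - 10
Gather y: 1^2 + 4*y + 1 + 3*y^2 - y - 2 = 3*y^2 + 3*y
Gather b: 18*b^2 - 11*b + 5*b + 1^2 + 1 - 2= 18*b^2 - 6*b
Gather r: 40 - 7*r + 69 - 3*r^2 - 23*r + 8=-3*r^2 - 30*r + 117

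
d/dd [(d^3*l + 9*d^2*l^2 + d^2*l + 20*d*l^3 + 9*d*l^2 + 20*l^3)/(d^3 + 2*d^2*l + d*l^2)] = l*(-7*d^3*l - d^3 - 31*d^2*l^2 - 17*d^2*l - 60*d*l^2 - 20*l^3)/(d^2*(d^3 + 3*d^2*l + 3*d*l^2 + l^3))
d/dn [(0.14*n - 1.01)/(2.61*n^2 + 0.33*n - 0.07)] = (-0.3654*n^2 + 5.2722*n + 0.3235)/(6.8121*n^4 + 1.7226*n^3 - 0.2565*n^2 - 0.0462*n + 0.0049)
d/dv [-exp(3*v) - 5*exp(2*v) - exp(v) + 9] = (-3*exp(2*v) - 10*exp(v) - 1)*exp(v)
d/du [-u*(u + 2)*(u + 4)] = -3*u^2 - 12*u - 8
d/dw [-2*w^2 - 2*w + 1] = -4*w - 2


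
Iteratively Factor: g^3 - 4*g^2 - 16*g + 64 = (g + 4)*(g^2 - 8*g + 16) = (g - 4)*(g + 4)*(g - 4)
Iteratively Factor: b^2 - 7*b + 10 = (b - 5)*(b - 2)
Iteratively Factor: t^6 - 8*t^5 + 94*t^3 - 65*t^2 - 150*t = (t)*(t^5 - 8*t^4 + 94*t^2 - 65*t - 150) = t*(t + 1)*(t^4 - 9*t^3 + 9*t^2 + 85*t - 150) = t*(t - 5)*(t + 1)*(t^3 - 4*t^2 - 11*t + 30) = t*(t - 5)^2*(t + 1)*(t^2 + t - 6) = t*(t - 5)^2*(t - 2)*(t + 1)*(t + 3)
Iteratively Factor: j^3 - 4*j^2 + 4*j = (j - 2)*(j^2 - 2*j) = (j - 2)^2*(j)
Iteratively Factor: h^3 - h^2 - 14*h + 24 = (h - 3)*(h^2 + 2*h - 8) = (h - 3)*(h + 4)*(h - 2)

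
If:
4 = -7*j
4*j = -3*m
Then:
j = -4/7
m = 16/21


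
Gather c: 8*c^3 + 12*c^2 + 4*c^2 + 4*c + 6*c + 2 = 8*c^3 + 16*c^2 + 10*c + 2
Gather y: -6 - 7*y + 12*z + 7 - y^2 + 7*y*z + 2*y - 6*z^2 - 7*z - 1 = -y^2 + y*(7*z - 5) - 6*z^2 + 5*z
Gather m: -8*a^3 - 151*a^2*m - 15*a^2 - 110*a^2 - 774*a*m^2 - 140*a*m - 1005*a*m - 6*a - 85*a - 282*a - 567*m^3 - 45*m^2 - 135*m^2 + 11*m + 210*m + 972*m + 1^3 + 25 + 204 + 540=-8*a^3 - 125*a^2 - 373*a - 567*m^3 + m^2*(-774*a - 180) + m*(-151*a^2 - 1145*a + 1193) + 770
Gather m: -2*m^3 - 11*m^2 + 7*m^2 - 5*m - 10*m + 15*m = -2*m^3 - 4*m^2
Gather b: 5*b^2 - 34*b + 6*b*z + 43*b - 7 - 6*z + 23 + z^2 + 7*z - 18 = 5*b^2 + b*(6*z + 9) + z^2 + z - 2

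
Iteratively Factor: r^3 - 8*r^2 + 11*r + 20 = (r - 5)*(r^2 - 3*r - 4) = (r - 5)*(r - 4)*(r + 1)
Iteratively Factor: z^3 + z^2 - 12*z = (z + 4)*(z^2 - 3*z) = z*(z + 4)*(z - 3)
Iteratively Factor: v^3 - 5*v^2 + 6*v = (v - 3)*(v^2 - 2*v) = v*(v - 3)*(v - 2)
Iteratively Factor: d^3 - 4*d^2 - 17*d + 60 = (d - 3)*(d^2 - d - 20) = (d - 5)*(d - 3)*(d + 4)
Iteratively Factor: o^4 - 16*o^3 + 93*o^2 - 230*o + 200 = (o - 5)*(o^3 - 11*o^2 + 38*o - 40) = (o - 5)*(o - 2)*(o^2 - 9*o + 20) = (o - 5)*(o - 4)*(o - 2)*(o - 5)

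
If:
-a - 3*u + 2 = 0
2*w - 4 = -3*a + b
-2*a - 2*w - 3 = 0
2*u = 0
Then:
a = 2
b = -5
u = 0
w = -7/2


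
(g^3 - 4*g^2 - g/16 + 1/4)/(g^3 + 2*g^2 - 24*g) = (g^2 - 1/16)/(g*(g + 6))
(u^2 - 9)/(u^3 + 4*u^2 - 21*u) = (u + 3)/(u*(u + 7))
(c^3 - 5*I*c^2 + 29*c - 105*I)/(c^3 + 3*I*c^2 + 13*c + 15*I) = (c - 7*I)/(c + I)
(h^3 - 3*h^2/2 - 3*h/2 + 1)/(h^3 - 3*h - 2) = (h - 1/2)/(h + 1)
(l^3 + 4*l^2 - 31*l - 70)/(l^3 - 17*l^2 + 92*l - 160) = (l^2 + 9*l + 14)/(l^2 - 12*l + 32)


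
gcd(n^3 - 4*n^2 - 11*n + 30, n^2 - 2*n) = n - 2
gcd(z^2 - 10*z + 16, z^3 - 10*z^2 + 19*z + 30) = 1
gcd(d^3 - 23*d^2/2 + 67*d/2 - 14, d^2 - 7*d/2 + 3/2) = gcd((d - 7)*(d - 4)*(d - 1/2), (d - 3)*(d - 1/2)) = d - 1/2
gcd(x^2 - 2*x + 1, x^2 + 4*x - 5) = x - 1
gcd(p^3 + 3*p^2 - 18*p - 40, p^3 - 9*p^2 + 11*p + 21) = 1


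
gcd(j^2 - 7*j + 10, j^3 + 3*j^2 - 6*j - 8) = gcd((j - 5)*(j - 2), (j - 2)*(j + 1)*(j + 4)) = j - 2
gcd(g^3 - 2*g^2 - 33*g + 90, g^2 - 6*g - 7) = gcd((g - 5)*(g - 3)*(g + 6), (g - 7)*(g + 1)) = 1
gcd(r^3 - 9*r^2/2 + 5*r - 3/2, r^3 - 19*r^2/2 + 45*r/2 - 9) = r^2 - 7*r/2 + 3/2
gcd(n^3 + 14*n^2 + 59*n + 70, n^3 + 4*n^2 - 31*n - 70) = n^2 + 9*n + 14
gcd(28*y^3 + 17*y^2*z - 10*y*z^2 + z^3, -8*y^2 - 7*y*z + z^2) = y + z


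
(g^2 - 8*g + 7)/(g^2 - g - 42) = (g - 1)/(g + 6)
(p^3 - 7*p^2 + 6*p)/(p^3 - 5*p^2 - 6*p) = (p - 1)/(p + 1)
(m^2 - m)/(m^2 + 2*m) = (m - 1)/(m + 2)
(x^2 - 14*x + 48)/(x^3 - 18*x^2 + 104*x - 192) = 1/(x - 4)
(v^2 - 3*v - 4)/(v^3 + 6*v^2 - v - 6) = (v - 4)/(v^2 + 5*v - 6)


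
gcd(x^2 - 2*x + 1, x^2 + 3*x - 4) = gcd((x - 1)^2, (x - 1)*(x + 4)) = x - 1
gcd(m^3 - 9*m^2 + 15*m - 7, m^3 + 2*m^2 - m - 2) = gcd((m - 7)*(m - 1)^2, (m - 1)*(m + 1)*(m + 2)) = m - 1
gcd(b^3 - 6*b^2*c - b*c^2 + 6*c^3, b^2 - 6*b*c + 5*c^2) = b - c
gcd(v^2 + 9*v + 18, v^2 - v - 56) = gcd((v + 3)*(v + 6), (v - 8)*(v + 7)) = 1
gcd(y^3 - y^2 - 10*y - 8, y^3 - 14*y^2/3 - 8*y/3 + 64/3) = y^2 - 2*y - 8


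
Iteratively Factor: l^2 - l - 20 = (l + 4)*(l - 5)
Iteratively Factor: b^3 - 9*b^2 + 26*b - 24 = (b - 4)*(b^2 - 5*b + 6) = (b - 4)*(b - 3)*(b - 2)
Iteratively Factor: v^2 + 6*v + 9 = (v + 3)*(v + 3)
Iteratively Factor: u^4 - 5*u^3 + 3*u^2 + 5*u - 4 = (u - 4)*(u^3 - u^2 - u + 1) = (u - 4)*(u - 1)*(u^2 - 1) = (u - 4)*(u - 1)^2*(u + 1)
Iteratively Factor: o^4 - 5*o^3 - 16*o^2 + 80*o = (o + 4)*(o^3 - 9*o^2 + 20*o) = o*(o + 4)*(o^2 - 9*o + 20) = o*(o - 4)*(o + 4)*(o - 5)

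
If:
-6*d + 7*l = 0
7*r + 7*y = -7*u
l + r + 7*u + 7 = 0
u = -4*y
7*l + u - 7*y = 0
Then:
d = 539/984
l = 77/164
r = 147/164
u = -49/41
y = 49/164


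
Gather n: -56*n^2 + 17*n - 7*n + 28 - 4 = -56*n^2 + 10*n + 24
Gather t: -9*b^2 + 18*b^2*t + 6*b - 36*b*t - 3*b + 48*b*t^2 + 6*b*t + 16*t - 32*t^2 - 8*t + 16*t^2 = -9*b^2 + 3*b + t^2*(48*b - 16) + t*(18*b^2 - 30*b + 8)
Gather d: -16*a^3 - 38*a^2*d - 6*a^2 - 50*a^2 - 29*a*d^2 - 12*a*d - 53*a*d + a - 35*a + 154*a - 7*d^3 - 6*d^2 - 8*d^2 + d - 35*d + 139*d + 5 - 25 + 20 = -16*a^3 - 56*a^2 + 120*a - 7*d^3 + d^2*(-29*a - 14) + d*(-38*a^2 - 65*a + 105)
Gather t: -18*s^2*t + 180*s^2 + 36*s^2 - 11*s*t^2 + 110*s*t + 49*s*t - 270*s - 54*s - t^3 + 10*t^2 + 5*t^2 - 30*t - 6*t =216*s^2 - 324*s - t^3 + t^2*(15 - 11*s) + t*(-18*s^2 + 159*s - 36)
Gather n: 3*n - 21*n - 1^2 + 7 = 6 - 18*n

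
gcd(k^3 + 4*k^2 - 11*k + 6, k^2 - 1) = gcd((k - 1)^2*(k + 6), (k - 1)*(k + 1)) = k - 1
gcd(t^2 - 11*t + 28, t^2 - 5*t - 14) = t - 7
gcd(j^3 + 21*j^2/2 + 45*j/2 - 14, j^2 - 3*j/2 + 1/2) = j - 1/2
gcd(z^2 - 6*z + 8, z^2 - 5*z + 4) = z - 4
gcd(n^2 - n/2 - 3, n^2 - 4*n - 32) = 1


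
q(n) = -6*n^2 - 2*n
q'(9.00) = -110.00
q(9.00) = -504.00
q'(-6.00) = 70.00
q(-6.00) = -204.00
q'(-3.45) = 39.40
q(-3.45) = -64.52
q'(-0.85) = 8.20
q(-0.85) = -2.64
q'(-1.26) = 13.12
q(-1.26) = -7.01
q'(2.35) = -30.20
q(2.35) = -37.84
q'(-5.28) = 61.36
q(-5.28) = -156.71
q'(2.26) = -29.12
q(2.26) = -35.17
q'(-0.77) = 7.24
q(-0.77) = -2.02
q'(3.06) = -38.72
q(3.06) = -62.30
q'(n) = -12*n - 2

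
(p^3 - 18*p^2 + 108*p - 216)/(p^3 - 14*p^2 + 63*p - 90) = (p^2 - 12*p + 36)/(p^2 - 8*p + 15)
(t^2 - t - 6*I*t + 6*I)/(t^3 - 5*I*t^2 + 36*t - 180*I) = (t - 1)/(t^2 + I*t + 30)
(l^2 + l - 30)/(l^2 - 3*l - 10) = (l + 6)/(l + 2)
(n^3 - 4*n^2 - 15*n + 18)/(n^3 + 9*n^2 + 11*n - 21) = (n - 6)/(n + 7)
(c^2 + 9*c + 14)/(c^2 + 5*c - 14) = (c + 2)/(c - 2)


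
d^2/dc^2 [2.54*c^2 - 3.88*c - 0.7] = 5.08000000000000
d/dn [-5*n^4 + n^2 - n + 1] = -20*n^3 + 2*n - 1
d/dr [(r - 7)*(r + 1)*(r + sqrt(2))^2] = (r + sqrt(2))*(2*(r - 7)*(r + 1) + (r - 7)*(r + sqrt(2)) + (r + 1)*(r + sqrt(2)))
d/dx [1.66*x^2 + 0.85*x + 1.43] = 3.32*x + 0.85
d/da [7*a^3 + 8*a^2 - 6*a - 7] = 21*a^2 + 16*a - 6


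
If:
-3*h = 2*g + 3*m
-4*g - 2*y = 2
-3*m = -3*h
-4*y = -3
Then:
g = -7/8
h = 7/24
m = 7/24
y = 3/4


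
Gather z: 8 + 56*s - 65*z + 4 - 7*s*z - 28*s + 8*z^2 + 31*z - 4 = 28*s + 8*z^2 + z*(-7*s - 34) + 8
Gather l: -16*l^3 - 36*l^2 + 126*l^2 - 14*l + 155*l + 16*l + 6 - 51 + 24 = -16*l^3 + 90*l^2 + 157*l - 21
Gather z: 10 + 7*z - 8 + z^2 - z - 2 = z^2 + 6*z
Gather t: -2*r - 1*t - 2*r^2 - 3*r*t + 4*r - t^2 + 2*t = -2*r^2 + 2*r - t^2 + t*(1 - 3*r)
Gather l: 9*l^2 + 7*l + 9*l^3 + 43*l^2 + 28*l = 9*l^3 + 52*l^2 + 35*l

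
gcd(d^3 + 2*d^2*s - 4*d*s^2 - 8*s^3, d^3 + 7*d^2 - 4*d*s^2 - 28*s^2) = -d^2 + 4*s^2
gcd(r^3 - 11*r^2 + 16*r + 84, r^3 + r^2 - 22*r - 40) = r + 2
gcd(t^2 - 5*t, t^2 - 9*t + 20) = t - 5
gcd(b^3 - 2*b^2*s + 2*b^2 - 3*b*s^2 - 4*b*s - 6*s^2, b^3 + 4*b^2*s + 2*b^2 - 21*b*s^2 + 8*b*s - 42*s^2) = -b^2 + 3*b*s - 2*b + 6*s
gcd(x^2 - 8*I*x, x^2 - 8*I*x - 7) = 1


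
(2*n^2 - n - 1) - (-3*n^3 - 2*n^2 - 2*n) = 3*n^3 + 4*n^2 + n - 1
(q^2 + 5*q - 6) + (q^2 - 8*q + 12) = 2*q^2 - 3*q + 6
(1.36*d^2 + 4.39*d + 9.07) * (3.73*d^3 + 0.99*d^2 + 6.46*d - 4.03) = 5.0728*d^5 + 17.7211*d^4 + 46.9628*d^3 + 31.8579*d^2 + 40.9005*d - 36.5521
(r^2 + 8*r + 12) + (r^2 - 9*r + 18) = 2*r^2 - r + 30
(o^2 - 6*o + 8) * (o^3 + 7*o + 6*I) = o^5 - 6*o^4 + 15*o^3 - 42*o^2 + 6*I*o^2 + 56*o - 36*I*o + 48*I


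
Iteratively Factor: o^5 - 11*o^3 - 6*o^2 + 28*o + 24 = (o - 2)*(o^4 + 2*o^3 - 7*o^2 - 20*o - 12) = (o - 2)*(o + 2)*(o^3 - 7*o - 6) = (o - 2)*(o + 2)^2*(o^2 - 2*o - 3) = (o - 3)*(o - 2)*(o + 2)^2*(o + 1)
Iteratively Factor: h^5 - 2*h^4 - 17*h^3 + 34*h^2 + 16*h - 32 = (h + 4)*(h^4 - 6*h^3 + 7*h^2 + 6*h - 8) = (h - 1)*(h + 4)*(h^3 - 5*h^2 + 2*h + 8) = (h - 4)*(h - 1)*(h + 4)*(h^2 - h - 2) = (h - 4)*(h - 1)*(h + 1)*(h + 4)*(h - 2)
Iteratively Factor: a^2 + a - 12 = (a - 3)*(a + 4)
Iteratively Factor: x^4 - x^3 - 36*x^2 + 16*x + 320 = (x - 4)*(x^3 + 3*x^2 - 24*x - 80) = (x - 4)*(x + 4)*(x^2 - x - 20) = (x - 5)*(x - 4)*(x + 4)*(x + 4)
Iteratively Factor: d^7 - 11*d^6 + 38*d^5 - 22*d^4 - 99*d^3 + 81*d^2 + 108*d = (d - 3)*(d^6 - 8*d^5 + 14*d^4 + 20*d^3 - 39*d^2 - 36*d) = (d - 3)^2*(d^5 - 5*d^4 - d^3 + 17*d^2 + 12*d) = (d - 3)^3*(d^4 - 2*d^3 - 7*d^2 - 4*d) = (d - 4)*(d - 3)^3*(d^3 + 2*d^2 + d) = d*(d - 4)*(d - 3)^3*(d^2 + 2*d + 1) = d*(d - 4)*(d - 3)^3*(d + 1)*(d + 1)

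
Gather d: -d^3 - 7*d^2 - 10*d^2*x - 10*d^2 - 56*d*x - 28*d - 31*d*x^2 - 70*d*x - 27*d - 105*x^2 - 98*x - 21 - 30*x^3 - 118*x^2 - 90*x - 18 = -d^3 + d^2*(-10*x - 17) + d*(-31*x^2 - 126*x - 55) - 30*x^3 - 223*x^2 - 188*x - 39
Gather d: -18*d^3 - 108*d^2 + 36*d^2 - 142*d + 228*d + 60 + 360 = -18*d^3 - 72*d^2 + 86*d + 420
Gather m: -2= -2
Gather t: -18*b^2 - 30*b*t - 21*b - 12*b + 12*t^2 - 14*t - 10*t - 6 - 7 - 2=-18*b^2 - 33*b + 12*t^2 + t*(-30*b - 24) - 15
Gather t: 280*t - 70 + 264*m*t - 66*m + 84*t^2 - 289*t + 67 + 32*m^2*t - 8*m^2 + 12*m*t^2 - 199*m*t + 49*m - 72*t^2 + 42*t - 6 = -8*m^2 - 17*m + t^2*(12*m + 12) + t*(32*m^2 + 65*m + 33) - 9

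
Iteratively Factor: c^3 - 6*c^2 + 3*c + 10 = (c - 5)*(c^2 - c - 2) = (c - 5)*(c - 2)*(c + 1)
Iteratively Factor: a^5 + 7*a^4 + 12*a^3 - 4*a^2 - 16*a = (a + 2)*(a^4 + 5*a^3 + 2*a^2 - 8*a) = (a + 2)*(a + 4)*(a^3 + a^2 - 2*a) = (a + 2)^2*(a + 4)*(a^2 - a) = a*(a + 2)^2*(a + 4)*(a - 1)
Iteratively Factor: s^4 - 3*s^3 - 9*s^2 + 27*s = (s)*(s^3 - 3*s^2 - 9*s + 27) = s*(s - 3)*(s^2 - 9) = s*(s - 3)^2*(s + 3)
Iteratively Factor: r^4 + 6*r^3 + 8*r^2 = (r + 4)*(r^3 + 2*r^2) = r*(r + 4)*(r^2 + 2*r) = r*(r + 2)*(r + 4)*(r)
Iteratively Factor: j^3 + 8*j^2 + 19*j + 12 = (j + 3)*(j^2 + 5*j + 4) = (j + 1)*(j + 3)*(j + 4)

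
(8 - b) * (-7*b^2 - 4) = 7*b^3 - 56*b^2 + 4*b - 32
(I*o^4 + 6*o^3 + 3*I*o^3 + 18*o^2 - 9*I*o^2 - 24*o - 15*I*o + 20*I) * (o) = I*o^5 + 6*o^4 + 3*I*o^4 + 18*o^3 - 9*I*o^3 - 24*o^2 - 15*I*o^2 + 20*I*o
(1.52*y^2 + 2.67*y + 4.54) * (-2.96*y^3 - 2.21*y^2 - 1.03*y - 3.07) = -4.4992*y^5 - 11.2624*y^4 - 20.9047*y^3 - 17.4499*y^2 - 12.8731*y - 13.9378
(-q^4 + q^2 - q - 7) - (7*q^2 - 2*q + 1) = -q^4 - 6*q^2 + q - 8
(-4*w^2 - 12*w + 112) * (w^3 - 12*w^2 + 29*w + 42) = -4*w^5 + 36*w^4 + 140*w^3 - 1860*w^2 + 2744*w + 4704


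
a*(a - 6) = a^2 - 6*a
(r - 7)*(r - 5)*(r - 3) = r^3 - 15*r^2 + 71*r - 105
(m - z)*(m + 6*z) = m^2 + 5*m*z - 6*z^2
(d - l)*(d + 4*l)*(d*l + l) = d^3*l + 3*d^2*l^2 + d^2*l - 4*d*l^3 + 3*d*l^2 - 4*l^3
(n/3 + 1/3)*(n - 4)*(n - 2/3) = n^3/3 - 11*n^2/9 - 2*n/3 + 8/9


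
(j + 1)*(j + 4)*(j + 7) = j^3 + 12*j^2 + 39*j + 28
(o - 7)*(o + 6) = o^2 - o - 42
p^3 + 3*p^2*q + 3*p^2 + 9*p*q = p*(p + 3)*(p + 3*q)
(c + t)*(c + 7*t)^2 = c^3 + 15*c^2*t + 63*c*t^2 + 49*t^3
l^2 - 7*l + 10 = (l - 5)*(l - 2)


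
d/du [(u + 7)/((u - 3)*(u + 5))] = (-u^2 - 14*u - 29)/(u^4 + 4*u^3 - 26*u^2 - 60*u + 225)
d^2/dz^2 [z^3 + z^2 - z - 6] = 6*z + 2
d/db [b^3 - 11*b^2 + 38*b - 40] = 3*b^2 - 22*b + 38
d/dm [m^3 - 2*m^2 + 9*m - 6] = 3*m^2 - 4*m + 9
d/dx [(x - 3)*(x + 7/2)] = 2*x + 1/2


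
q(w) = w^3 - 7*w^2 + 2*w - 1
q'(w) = 3*w^2 - 14*w + 2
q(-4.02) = -187.13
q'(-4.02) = 106.76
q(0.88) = -3.98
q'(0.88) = -8.00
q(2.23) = -20.26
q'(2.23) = -14.30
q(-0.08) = -1.21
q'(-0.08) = 3.14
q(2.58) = -25.26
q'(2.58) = -14.15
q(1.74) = -13.45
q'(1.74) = -13.28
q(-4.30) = -218.54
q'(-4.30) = 117.67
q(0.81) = -3.44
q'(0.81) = -7.37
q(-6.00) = -481.00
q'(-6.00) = 194.00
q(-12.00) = -2761.00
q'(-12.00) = 602.00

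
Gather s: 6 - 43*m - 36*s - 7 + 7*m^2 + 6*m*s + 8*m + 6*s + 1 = 7*m^2 - 35*m + s*(6*m - 30)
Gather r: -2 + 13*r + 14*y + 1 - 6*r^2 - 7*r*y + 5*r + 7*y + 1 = -6*r^2 + r*(18 - 7*y) + 21*y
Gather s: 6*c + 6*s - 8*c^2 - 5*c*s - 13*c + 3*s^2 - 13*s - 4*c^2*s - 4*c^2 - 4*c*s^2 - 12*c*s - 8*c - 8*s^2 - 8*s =-12*c^2 - 15*c + s^2*(-4*c - 5) + s*(-4*c^2 - 17*c - 15)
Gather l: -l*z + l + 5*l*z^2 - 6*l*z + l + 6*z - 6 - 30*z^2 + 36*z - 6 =l*(5*z^2 - 7*z + 2) - 30*z^2 + 42*z - 12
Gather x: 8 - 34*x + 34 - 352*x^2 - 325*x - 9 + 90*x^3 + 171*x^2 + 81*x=90*x^3 - 181*x^2 - 278*x + 33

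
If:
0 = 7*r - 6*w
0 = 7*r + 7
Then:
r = -1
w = -7/6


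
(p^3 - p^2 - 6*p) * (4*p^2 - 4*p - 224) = 4*p^5 - 8*p^4 - 244*p^3 + 248*p^2 + 1344*p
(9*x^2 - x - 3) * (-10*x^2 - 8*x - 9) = -90*x^4 - 62*x^3 - 43*x^2 + 33*x + 27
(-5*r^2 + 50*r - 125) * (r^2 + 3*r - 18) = -5*r^4 + 35*r^3 + 115*r^2 - 1275*r + 2250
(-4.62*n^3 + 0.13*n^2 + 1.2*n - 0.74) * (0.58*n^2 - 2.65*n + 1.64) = -2.6796*n^5 + 12.3184*n^4 - 7.2253*n^3 - 3.396*n^2 + 3.929*n - 1.2136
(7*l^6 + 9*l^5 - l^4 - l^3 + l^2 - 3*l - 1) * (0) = 0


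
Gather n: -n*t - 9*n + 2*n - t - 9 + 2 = n*(-t - 7) - t - 7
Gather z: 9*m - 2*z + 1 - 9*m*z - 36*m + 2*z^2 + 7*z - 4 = -27*m + 2*z^2 + z*(5 - 9*m) - 3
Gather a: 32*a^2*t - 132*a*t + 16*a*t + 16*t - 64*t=32*a^2*t - 116*a*t - 48*t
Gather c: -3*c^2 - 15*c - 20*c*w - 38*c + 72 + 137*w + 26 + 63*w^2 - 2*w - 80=-3*c^2 + c*(-20*w - 53) + 63*w^2 + 135*w + 18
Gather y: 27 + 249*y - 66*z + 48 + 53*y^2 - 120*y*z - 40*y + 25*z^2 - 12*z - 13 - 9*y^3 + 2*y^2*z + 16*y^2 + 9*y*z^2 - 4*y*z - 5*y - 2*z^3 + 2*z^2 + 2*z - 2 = -9*y^3 + y^2*(2*z + 69) + y*(9*z^2 - 124*z + 204) - 2*z^3 + 27*z^2 - 76*z + 60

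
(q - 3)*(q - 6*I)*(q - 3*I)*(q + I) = q^4 - 3*q^3 - 8*I*q^3 - 9*q^2 + 24*I*q^2 + 27*q - 18*I*q + 54*I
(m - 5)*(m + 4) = m^2 - m - 20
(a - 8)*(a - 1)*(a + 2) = a^3 - 7*a^2 - 10*a + 16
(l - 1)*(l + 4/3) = l^2 + l/3 - 4/3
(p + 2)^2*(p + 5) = p^3 + 9*p^2 + 24*p + 20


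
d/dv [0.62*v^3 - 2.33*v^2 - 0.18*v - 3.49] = 1.86*v^2 - 4.66*v - 0.18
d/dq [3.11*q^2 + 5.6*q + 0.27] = 6.22*q + 5.6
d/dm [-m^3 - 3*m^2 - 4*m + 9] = -3*m^2 - 6*m - 4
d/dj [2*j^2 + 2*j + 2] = 4*j + 2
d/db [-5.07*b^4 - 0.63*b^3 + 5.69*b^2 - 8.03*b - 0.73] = -20.28*b^3 - 1.89*b^2 + 11.38*b - 8.03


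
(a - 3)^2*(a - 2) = a^3 - 8*a^2 + 21*a - 18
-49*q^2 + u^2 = (-7*q + u)*(7*q + u)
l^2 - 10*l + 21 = (l - 7)*(l - 3)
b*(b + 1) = b^2 + b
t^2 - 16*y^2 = (t - 4*y)*(t + 4*y)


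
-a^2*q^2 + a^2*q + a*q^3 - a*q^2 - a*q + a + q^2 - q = (-a + q)*(q - 1)*(a*q + 1)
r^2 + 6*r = r*(r + 6)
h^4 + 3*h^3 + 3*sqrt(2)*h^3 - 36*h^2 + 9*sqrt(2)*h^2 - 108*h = h*(h + 3)*(h - 3*sqrt(2))*(h + 6*sqrt(2))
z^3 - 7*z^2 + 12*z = z*(z - 4)*(z - 3)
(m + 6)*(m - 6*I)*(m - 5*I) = m^3 + 6*m^2 - 11*I*m^2 - 30*m - 66*I*m - 180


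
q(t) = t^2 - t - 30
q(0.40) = -30.24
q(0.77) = -30.18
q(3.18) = -23.07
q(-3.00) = -18.00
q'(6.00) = 11.00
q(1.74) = -28.71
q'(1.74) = 2.48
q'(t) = 2*t - 1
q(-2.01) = -23.95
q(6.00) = 0.00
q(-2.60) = -20.64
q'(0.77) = 0.54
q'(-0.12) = -1.24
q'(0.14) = -0.72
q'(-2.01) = -5.02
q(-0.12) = -29.87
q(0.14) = -30.12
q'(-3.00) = -7.00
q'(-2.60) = -6.20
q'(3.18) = 5.36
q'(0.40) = -0.20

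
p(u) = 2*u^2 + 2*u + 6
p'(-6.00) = -22.00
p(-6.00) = 66.00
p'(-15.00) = -58.00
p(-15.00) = 426.00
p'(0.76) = 5.04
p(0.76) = 8.68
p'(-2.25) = -7.00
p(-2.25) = 11.62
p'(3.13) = 14.52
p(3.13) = 31.85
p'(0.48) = 3.92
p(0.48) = 7.42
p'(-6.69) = -24.76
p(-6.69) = 82.13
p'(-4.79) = -17.16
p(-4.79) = 42.31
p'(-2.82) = -9.28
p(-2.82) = 16.26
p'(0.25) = 3.00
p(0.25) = 6.62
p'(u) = 4*u + 2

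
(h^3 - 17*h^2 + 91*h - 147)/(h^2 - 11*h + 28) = (h^2 - 10*h + 21)/(h - 4)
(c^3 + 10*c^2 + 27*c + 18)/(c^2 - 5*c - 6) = (c^2 + 9*c + 18)/(c - 6)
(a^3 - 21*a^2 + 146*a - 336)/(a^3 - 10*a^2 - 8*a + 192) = (a - 7)/(a + 4)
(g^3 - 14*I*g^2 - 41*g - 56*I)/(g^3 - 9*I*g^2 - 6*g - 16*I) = (g - 7*I)/(g - 2*I)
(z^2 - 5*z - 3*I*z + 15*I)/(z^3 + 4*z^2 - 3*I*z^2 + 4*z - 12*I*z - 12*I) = (z - 5)/(z^2 + 4*z + 4)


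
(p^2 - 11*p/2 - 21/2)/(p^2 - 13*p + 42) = (p + 3/2)/(p - 6)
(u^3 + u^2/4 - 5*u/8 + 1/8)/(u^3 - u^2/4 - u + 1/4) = (u - 1/2)/(u - 1)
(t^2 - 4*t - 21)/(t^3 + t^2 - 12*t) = (t^2 - 4*t - 21)/(t*(t^2 + t - 12))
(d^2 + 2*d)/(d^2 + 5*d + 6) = d/(d + 3)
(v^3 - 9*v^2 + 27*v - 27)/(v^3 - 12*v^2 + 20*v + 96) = (v^3 - 9*v^2 + 27*v - 27)/(v^3 - 12*v^2 + 20*v + 96)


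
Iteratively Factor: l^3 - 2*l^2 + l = (l - 1)*(l^2 - l) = l*(l - 1)*(l - 1)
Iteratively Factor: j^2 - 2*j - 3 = (j - 3)*(j + 1)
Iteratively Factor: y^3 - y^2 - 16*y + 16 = (y + 4)*(y^2 - 5*y + 4) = (y - 1)*(y + 4)*(y - 4)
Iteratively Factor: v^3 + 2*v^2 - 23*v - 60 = (v - 5)*(v^2 + 7*v + 12) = (v - 5)*(v + 3)*(v + 4)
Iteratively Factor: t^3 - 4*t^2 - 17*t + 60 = (t - 5)*(t^2 + t - 12) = (t - 5)*(t + 4)*(t - 3)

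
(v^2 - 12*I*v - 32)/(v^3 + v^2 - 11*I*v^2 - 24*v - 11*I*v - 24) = (v - 4*I)/(v^2 + v*(1 - 3*I) - 3*I)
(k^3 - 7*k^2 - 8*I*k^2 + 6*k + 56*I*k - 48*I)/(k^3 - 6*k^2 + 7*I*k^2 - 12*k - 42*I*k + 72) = (k^2 - k*(1 + 8*I) + 8*I)/(k^2 + 7*I*k - 12)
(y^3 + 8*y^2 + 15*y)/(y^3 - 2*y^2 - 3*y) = (y^2 + 8*y + 15)/(y^2 - 2*y - 3)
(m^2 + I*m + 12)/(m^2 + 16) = (m - 3*I)/(m - 4*I)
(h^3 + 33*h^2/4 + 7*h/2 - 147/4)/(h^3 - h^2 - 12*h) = (4*h^2 + 21*h - 49)/(4*h*(h - 4))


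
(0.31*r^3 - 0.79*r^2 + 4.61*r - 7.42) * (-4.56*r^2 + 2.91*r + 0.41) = -1.4136*r^5 + 4.5045*r^4 - 23.1934*r^3 + 46.9264*r^2 - 19.7021*r - 3.0422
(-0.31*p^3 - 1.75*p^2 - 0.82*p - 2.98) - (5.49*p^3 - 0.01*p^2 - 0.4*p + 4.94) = -5.8*p^3 - 1.74*p^2 - 0.42*p - 7.92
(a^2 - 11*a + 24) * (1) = a^2 - 11*a + 24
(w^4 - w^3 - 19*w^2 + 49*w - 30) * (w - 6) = w^5 - 7*w^4 - 13*w^3 + 163*w^2 - 324*w + 180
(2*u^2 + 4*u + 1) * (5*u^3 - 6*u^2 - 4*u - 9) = 10*u^5 + 8*u^4 - 27*u^3 - 40*u^2 - 40*u - 9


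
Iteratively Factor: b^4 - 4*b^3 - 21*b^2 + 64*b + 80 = (b + 1)*(b^3 - 5*b^2 - 16*b + 80) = (b + 1)*(b + 4)*(b^2 - 9*b + 20) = (b - 4)*(b + 1)*(b + 4)*(b - 5)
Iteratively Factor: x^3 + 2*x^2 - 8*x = (x)*(x^2 + 2*x - 8) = x*(x - 2)*(x + 4)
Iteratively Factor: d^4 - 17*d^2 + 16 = (d + 4)*(d^3 - 4*d^2 - d + 4) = (d - 4)*(d + 4)*(d^2 - 1) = (d - 4)*(d + 1)*(d + 4)*(d - 1)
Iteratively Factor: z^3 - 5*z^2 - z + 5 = (z + 1)*(z^2 - 6*z + 5) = (z - 1)*(z + 1)*(z - 5)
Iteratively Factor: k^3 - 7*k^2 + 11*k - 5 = (k - 1)*(k^2 - 6*k + 5) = (k - 5)*(k - 1)*(k - 1)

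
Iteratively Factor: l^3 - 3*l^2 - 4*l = (l + 1)*(l^2 - 4*l) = (l - 4)*(l + 1)*(l)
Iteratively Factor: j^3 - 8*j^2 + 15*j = (j - 5)*(j^2 - 3*j) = j*(j - 5)*(j - 3)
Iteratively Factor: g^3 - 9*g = (g - 3)*(g^2 + 3*g) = g*(g - 3)*(g + 3)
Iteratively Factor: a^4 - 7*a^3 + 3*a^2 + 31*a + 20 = (a - 4)*(a^3 - 3*a^2 - 9*a - 5) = (a - 5)*(a - 4)*(a^2 + 2*a + 1) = (a - 5)*(a - 4)*(a + 1)*(a + 1)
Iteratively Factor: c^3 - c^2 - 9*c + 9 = (c - 1)*(c^2 - 9) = (c - 3)*(c - 1)*(c + 3)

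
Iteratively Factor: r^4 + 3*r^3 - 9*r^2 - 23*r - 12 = (r - 3)*(r^3 + 6*r^2 + 9*r + 4) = (r - 3)*(r + 1)*(r^2 + 5*r + 4) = (r - 3)*(r + 1)*(r + 4)*(r + 1)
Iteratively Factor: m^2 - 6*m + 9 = (m - 3)*(m - 3)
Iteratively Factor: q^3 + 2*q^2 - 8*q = (q - 2)*(q^2 + 4*q) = (q - 2)*(q + 4)*(q)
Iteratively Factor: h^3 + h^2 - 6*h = (h)*(h^2 + h - 6) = h*(h - 2)*(h + 3)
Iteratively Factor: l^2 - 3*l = (l - 3)*(l)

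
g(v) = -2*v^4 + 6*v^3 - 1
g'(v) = -8*v^3 + 18*v^2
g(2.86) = 5.55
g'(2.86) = -39.92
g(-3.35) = -478.46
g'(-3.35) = 502.77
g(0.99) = 2.90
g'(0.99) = 9.88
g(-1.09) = -11.59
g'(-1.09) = 31.75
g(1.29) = 6.34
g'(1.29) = 12.78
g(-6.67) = -5739.97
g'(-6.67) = 3174.73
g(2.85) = 5.94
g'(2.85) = -38.99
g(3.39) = -31.39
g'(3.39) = -104.81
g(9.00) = -8749.00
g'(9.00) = -4374.00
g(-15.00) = -121501.00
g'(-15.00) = 31050.00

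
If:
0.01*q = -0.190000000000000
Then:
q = -19.00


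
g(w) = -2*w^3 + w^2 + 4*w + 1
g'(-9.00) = -500.00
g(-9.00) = 1504.00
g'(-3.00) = -56.00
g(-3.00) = 52.00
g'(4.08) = -87.72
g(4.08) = -101.87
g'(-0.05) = 3.88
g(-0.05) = 0.80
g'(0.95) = 0.48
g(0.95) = 3.99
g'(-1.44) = -11.32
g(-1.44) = 3.29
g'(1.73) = -10.50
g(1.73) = 0.56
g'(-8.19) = -414.84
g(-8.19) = 1134.02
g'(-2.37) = -34.44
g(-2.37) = 23.76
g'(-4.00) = -100.00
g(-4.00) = 129.00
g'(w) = -6*w^2 + 2*w + 4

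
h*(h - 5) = h^2 - 5*h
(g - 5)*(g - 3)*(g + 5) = g^3 - 3*g^2 - 25*g + 75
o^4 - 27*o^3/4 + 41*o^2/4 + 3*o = o*(o - 4)*(o - 3)*(o + 1/4)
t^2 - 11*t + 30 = (t - 6)*(t - 5)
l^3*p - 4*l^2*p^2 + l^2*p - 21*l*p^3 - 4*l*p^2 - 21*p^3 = (l - 7*p)*(l + 3*p)*(l*p + p)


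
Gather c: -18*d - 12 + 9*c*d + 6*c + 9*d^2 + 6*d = c*(9*d + 6) + 9*d^2 - 12*d - 12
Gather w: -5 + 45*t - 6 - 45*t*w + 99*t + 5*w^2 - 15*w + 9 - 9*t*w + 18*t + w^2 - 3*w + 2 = 162*t + 6*w^2 + w*(-54*t - 18)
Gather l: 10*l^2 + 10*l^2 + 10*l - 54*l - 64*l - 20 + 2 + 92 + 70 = 20*l^2 - 108*l + 144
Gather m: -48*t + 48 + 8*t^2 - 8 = 8*t^2 - 48*t + 40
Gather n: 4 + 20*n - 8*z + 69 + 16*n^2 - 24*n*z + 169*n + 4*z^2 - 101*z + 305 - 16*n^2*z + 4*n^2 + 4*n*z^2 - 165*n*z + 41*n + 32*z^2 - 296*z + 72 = n^2*(20 - 16*z) + n*(4*z^2 - 189*z + 230) + 36*z^2 - 405*z + 450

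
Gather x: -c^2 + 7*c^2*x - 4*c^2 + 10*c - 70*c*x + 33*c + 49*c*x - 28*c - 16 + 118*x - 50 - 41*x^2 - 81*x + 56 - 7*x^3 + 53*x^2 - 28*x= -5*c^2 + 15*c - 7*x^3 + 12*x^2 + x*(7*c^2 - 21*c + 9) - 10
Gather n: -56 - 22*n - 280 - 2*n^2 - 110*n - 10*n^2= -12*n^2 - 132*n - 336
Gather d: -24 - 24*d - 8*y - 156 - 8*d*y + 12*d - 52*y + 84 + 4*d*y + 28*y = d*(-4*y - 12) - 32*y - 96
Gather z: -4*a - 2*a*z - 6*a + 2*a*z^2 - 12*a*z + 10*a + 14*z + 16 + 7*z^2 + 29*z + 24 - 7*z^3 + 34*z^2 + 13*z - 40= -7*z^3 + z^2*(2*a + 41) + z*(56 - 14*a)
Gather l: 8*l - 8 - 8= 8*l - 16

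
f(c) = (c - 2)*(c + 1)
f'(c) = 2*c - 1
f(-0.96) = -0.12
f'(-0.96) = -2.92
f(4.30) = 12.19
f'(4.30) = 7.60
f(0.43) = -2.25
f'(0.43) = -0.14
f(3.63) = 7.55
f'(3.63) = 6.26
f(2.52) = 1.83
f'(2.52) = 4.04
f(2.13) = 0.41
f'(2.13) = 3.26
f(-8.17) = 72.92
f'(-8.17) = -17.34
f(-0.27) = -1.66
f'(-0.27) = -1.54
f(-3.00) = 10.00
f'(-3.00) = -7.00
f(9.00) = 70.00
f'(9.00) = 17.00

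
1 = 1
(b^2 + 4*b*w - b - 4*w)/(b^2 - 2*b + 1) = (b + 4*w)/(b - 1)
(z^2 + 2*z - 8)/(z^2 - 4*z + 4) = (z + 4)/(z - 2)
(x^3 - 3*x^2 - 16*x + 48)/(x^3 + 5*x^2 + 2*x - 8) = (x^2 - 7*x + 12)/(x^2 + x - 2)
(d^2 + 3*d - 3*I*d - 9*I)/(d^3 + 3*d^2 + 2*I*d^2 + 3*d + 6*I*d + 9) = (d - 3*I)/(d^2 + 2*I*d + 3)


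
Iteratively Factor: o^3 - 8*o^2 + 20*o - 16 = (o - 4)*(o^2 - 4*o + 4) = (o - 4)*(o - 2)*(o - 2)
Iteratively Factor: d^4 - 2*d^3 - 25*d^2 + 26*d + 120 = (d - 5)*(d^3 + 3*d^2 - 10*d - 24) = (d - 5)*(d + 2)*(d^2 + d - 12) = (d - 5)*(d + 2)*(d + 4)*(d - 3)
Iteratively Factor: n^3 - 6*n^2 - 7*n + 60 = (n - 4)*(n^2 - 2*n - 15) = (n - 4)*(n + 3)*(n - 5)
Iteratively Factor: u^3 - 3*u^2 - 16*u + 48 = (u - 4)*(u^2 + u - 12) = (u - 4)*(u - 3)*(u + 4)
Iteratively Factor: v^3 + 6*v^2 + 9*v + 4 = (v + 4)*(v^2 + 2*v + 1) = (v + 1)*(v + 4)*(v + 1)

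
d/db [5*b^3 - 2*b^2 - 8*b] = 15*b^2 - 4*b - 8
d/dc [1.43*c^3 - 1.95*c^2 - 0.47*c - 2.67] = 4.29*c^2 - 3.9*c - 0.47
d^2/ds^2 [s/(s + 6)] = -12/(s + 6)^3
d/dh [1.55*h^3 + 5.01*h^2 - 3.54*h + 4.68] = 4.65*h^2 + 10.02*h - 3.54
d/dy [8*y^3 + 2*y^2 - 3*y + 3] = 24*y^2 + 4*y - 3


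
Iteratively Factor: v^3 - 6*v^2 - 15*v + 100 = (v + 4)*(v^2 - 10*v + 25) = (v - 5)*(v + 4)*(v - 5)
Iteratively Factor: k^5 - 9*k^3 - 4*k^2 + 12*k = (k + 2)*(k^4 - 2*k^3 - 5*k^2 + 6*k) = (k - 1)*(k + 2)*(k^3 - k^2 - 6*k) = k*(k - 1)*(k + 2)*(k^2 - k - 6) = k*(k - 3)*(k - 1)*(k + 2)*(k + 2)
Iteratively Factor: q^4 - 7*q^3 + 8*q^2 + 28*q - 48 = (q - 2)*(q^3 - 5*q^2 - 2*q + 24) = (q - 4)*(q - 2)*(q^2 - q - 6) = (q - 4)*(q - 3)*(q - 2)*(q + 2)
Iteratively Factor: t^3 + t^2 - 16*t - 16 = (t + 4)*(t^2 - 3*t - 4) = (t + 1)*(t + 4)*(t - 4)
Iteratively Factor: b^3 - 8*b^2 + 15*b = (b - 3)*(b^2 - 5*b) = (b - 5)*(b - 3)*(b)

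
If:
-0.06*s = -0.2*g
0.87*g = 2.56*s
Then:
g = 0.00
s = 0.00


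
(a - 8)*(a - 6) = a^2 - 14*a + 48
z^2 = z^2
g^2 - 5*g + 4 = (g - 4)*(g - 1)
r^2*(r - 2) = r^3 - 2*r^2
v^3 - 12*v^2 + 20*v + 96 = (v - 8)*(v - 6)*(v + 2)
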